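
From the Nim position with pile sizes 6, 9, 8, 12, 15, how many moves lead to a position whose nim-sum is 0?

3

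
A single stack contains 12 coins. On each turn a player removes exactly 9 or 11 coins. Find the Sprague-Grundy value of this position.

1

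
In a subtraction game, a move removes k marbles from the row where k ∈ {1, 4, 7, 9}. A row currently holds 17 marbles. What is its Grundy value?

1

Build the Grundy sequence with g(k) = mex{g(k−s) : s ∈ {1, 4, 7, 9}, s ≤ k}:
k:     0  1  2  3  4  5  6  7  8  9 10 11 12 13 14 15 16 17
g(k):  0  1  0  1  2  0  1  2  0  1  0  1  2  0  1  2  0  1
So g(17) = 1.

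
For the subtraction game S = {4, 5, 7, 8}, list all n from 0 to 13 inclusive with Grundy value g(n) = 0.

Grundy values for subtraction set {4, 5, 7, 8}:
g(0) = mex{} = 0
g(1) = mex{} = 0
g(2) = mex{} = 0
g(3) = mex{} = 0
g(4) = mex{0} = 1
g(5) = mex{0} = 1
g(6) = mex{0} = 1
g(7) = mex{0} = 1
g(8) = mex{0,1} = 2
g(9) = mex{0,1} = 2
g(10) = mex{0,1} = 2
g(11) = mex{0,1} = 2
g(12) = mex{1,2} = 0
g(13) = mex{1,2} = 0
The P-positions (g = 0) in 0..13 are 0, 1, 2, 3, 12, 13.

0, 1, 2, 3, 12, 13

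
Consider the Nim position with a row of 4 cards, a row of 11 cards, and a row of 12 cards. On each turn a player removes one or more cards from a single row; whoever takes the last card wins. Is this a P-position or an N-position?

N-position

Nim-sum: 4 XOR 11 XOR 12 = 3.
The nim-sum is 3 ≠ 0, so this is an N-position: the player to move can win.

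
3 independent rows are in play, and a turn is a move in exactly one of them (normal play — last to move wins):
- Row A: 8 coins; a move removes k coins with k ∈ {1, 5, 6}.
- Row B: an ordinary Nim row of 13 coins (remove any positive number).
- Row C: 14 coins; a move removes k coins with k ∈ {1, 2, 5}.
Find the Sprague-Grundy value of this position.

Grundy values for row A (subtraction set {1, 5, 6}):
g(0) = mex{} = 0
g(1) = mex{0} = 1
g(2) = mex{1} = 0
g(3) = mex{0} = 1
g(4) = mex{1} = 0
g(5) = mex{0} = 1
g(6) = mex{0,1} = 2
g(7) = mex{0,1,2} = 3
g(8) = mex{0,1,3} = 2
So g(8) = 2.
Row B is a plain Nim row of size 13, so its Grundy value is 13.
Build the Grundy sequence for row C with g(k) = mex{g(k−s) : s ∈ {1, 2, 5}, s ≤ k}:
k:     0  1  2  3  4  5  6  7  8  9 10 11 12 13 14
g(k):  0  1  2  0  1  2  0  1  2  0  1  2  0  1  2
So g(14) = 2.
The value of a disjunctive sum is the nim-sum of the parts.
Combined value = 2 XOR 13 XOR 2 = 13.

13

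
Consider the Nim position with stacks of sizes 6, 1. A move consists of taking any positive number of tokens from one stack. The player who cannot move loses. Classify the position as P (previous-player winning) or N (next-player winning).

N-position

Compute the nim-sum pairwise:
6 ⊕ 1 = 7
The nim-sum is 7 ≠ 0, so this is an N-position: the player to move can win.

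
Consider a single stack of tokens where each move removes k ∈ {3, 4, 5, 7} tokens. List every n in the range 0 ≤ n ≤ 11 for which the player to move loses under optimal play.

0, 1, 2, 10, 11

Compute g(0), g(1), … for moves {3, 4, 5, 7}:
k:     0  1  2  3  4  5  6  7  8  9 10 11
g(k):  0  0  0  1  1  1  2  2  2  3  0  0
The P-positions (g = 0) in 0..11 are 0, 1, 2, 10, 11.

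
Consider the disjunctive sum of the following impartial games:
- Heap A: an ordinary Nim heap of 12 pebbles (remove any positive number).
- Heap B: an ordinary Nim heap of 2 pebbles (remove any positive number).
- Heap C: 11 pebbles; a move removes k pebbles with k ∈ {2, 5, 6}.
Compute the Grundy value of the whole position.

14

Heap A is a plain Nim heap of size 12, so its Grundy value is 12.
Heap B is a plain Nim heap of size 2, so its Grundy value is 2.
For heap C, compute g(0), g(1), … with moves {2, 5, 6}:
k:     0  1  2  3  4  5  6  7  8  9 10 11
g(k):  0  0  1  1  0  2  1  3  0  2  1  0
So g(11) = 0.
The value of a disjunctive sum is the nim-sum of the parts.
Combined value = 12 ⊕ 2 ⊕ 0 = 14.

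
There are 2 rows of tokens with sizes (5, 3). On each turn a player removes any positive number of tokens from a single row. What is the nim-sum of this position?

6

Write each in binary and XOR column by column:
  101  (5)
  011  (3)
  ---
  110  (6)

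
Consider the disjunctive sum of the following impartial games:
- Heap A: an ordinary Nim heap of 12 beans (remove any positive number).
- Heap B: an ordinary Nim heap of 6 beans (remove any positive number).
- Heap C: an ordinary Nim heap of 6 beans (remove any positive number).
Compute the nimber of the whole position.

12

Heap A is a plain Nim heap of size 12, so its Grundy value is 12.
Heap B is a plain Nim heap of size 6, so its Grundy value is 6.
Heap C is a plain Nim heap of size 6, so its Grundy value is 6.
By the Sprague-Grundy theorem, the Grundy value of a sum of independent games is the XOR of the component values.
Combined value = 12 XOR 6 XOR 6 = 12.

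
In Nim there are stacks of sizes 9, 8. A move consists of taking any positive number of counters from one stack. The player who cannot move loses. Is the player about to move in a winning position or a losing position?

Winning position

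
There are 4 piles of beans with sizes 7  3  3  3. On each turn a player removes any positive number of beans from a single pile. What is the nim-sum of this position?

4

Compute the nim-sum pairwise:
7 ^ 3 = 4
4 ^ 3 = 7
7 ^ 3 = 4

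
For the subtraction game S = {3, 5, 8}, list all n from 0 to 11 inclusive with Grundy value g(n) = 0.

0, 1, 2, 11

Grundy values for subtraction set {3, 5, 8}:
g(0) = mex{} = 0
g(1) = mex{} = 0
g(2) = mex{} = 0
g(3) = mex{0} = 1
g(4) = mex{0} = 1
g(5) = mex{0} = 1
g(6) = mex{0,1} = 2
g(7) = mex{0,1} = 2
g(8) = mex{0,1} = 2
g(9) = mex{0,1,2} = 3
g(10) = mex{0,1,2} = 3
g(11) = mex{1,2} = 0
The P-positions (g = 0) in 0..11 are 0, 1, 2, 11.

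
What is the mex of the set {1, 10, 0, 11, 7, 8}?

2

The values 0, 1 are all present; 2 is the first non-negative integer missing from the set.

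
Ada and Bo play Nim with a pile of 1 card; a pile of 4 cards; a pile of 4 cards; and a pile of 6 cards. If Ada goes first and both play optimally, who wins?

Ada wins

Compute the nim-sum pairwise:
1 XOR 4 = 5
5 XOR 4 = 1
1 XOR 6 = 7
The nim-sum is 7 ≠ 0, so this is an N-position: the player to move can win; Ada has a winning move.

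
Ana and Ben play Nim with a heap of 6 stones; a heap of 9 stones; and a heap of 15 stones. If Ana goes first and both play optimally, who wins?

Ben wins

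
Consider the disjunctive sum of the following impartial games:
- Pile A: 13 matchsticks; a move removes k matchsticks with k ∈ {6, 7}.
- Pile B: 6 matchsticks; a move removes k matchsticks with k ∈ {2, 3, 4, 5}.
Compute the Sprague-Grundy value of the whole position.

3

For pile A, compute g(0), g(1), … with moves {6, 7}:
k:     0  1  2  3  4  5  6  7  8  9 10 11 12 13
g(k):  0  0  0  0  0  0  1  1  1  1  1  1  2  0
So g(13) = 0.
Build the Grundy sequence for pile B with g(k) = mex{g(k−s) : s ∈ {2, 3, 4, 5}, s ≤ k}:
g(0) = mex{} = 0
g(1) = mex{} = 0
g(2) = mex{0} = 1
g(3) = mex{0} = 1
g(4) = mex{0,1} = 2
g(5) = mex{0,1} = 2
g(6) = mex{0,1,2} = 3
So g(6) = 3.
By the Sprague-Grundy theorem, the Grundy value of a sum of independent games is the XOR of the component values.
Combined value = 0 XOR 3 = 3.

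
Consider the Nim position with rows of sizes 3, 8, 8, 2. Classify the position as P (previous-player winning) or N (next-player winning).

N-position

Nim-sum: 3 ⊕ 8 ⊕ 8 ⊕ 2 = 1.
The nim-sum is 1 ≠ 0, so this is an N-position: the player to move can win.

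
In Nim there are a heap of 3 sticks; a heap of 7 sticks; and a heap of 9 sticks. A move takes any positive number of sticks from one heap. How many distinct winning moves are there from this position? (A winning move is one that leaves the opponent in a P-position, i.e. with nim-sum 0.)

Bitwise XOR of the heap sizes:
  0011  (3)
  0111  (7)
  1001  (9)
  ----
  1101  (13)
The overall nim-sum is X = 13. A heap of size p has a winning move iff p XOR X < p (reduce it to p XOR X).
  3: 3 XOR 13 = 14 ≥ 3 — no move.
  7: 7 XOR 13 = 10 ≥ 7 — no move.
  9: 9 XOR 13 = 4 < 9 — winning move (to 4).
That gives 1 winning move.

1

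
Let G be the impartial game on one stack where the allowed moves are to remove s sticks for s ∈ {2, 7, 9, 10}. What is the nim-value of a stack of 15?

3

Compute g(0), g(1), … for moves {2, 7, 9, 10}:
k:     0  1  2  3  4  5  6  7  8  9 10 11 12 13 14 15
g(k):  0  0  1  1  0  0  1  1  2  2  3  3  2  2  3  3
So g(15) = 3.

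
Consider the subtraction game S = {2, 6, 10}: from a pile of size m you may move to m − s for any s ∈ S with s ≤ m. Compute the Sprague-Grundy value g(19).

1

Compute g(0), g(1), … for moves {2, 6, 10}:
k:     0  1  2  3  4  5  6  7  8  9 10 11 12 13 14 15 16 17 18 19
g(k):  0  0  1  1  0  0  1  1  0  0  1  1  0  0  1  1  0  0  1  1
So g(19) = 1.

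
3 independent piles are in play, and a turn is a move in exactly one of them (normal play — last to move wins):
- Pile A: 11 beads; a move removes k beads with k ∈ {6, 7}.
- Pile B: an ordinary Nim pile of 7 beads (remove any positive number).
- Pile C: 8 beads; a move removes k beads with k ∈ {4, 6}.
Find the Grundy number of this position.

Grundy values for pile A (subtraction set {6, 7}):
k:     0  1  2  3  4  5  6  7  8  9 10 11
g(k):  0  0  0  0  0  0  1  1  1  1  1  1
So g(11) = 1.
Pile B is a plain Nim pile of size 7, so its Grundy value is 7.
Build the Grundy sequence for pile C with g(k) = mex{g(k−s) : s ∈ {4, 6}, s ≤ k}:
k:     0  1  2  3  4  5  6  7  8
g(k):  0  0  0  0  1  1  1  1  2
So g(8) = 2.
By the Sprague-Grundy theorem, the Grundy value of a sum of independent games is the XOR of the component values.
Combined value = 1 XOR 7 XOR 2 = 4.

4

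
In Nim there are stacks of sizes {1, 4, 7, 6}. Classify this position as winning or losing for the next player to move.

Winning position

Nim-sum: 1 XOR 4 XOR 7 XOR 6 = 4.
The nim-sum is 4 ≠ 0, so this is an N-position: the player to move can win.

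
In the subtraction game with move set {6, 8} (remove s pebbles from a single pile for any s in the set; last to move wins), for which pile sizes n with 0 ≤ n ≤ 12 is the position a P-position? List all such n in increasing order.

Compute g(0), g(1), … for moves {6, 8}:
g(0) = mex{} = 0
g(1) = mex{} = 0
g(2) = mex{} = 0
g(3) = mex{} = 0
g(4) = mex{} = 0
g(5) = mex{} = 0
g(6) = mex{0} = 1
g(7) = mex{0} = 1
g(8) = mex{0} = 1
g(9) = mex{0} = 1
g(10) = mex{0} = 1
g(11) = mex{0} = 1
g(12) = mex{0,1} = 2
The P-positions (g = 0) in 0..12 are 0, 1, 2, 3, 4, 5.

0, 1, 2, 3, 4, 5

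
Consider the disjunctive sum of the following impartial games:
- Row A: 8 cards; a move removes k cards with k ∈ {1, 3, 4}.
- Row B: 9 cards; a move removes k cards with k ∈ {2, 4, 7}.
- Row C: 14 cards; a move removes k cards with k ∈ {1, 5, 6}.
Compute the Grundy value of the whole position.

0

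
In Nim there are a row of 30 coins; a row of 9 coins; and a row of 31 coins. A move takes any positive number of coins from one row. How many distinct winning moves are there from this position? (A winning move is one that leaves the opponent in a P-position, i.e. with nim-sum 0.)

3

Compute the nim-sum pairwise:
30 ^ 9 = 23
23 ^ 31 = 8
The overall nim-sum is X = 8. A row of size p has a winning move iff p XOR X < p (reduce it to p XOR X).
  30: 30 XOR 8 = 22 < 30 — winning move (to 22).
  9: 9 XOR 8 = 1 < 9 — winning move (to 1).
  31: 31 XOR 8 = 23 < 31 — winning move (to 23).
That gives 3 winning moves.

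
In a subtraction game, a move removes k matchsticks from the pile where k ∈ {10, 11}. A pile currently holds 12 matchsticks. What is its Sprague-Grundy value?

1

Build the Grundy sequence with g(k) = mex{g(k−s) : s ∈ {10, 11}, s ≤ k}:
g(0) = mex{} = 0
g(1) = mex{} = 0
g(2) = mex{} = 0
g(3) = mex{} = 0
g(4) = mex{} = 0
g(5) = mex{} = 0
g(6) = mex{} = 0
g(7) = mex{} = 0
g(8) = mex{} = 0
g(9) = mex{} = 0
g(10) = mex{0} = 1
g(11) = mex{0} = 1
g(12) = mex{0} = 1
So g(12) = 1.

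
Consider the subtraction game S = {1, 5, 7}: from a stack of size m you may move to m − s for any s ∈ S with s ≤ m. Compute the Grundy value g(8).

0

Compute g(0), g(1), … for moves {1, 5, 7}:
k:     0  1  2  3  4  5  6  7  8
g(k):  0  1  0  1  0  1  0  1  0
So g(8) = 0.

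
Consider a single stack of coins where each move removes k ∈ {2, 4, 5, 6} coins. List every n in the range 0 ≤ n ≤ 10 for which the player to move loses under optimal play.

0, 1, 8, 9

Compute g(0), g(1), … for moves {2, 4, 5, 6}:
g(0) = mex{} = 0
g(1) = mex{} = 0
g(2) = mex{0} = 1
g(3) = mex{0} = 1
g(4) = mex{0,1} = 2
g(5) = mex{0,1} = 2
g(6) = mex{0,1,2} = 3
g(7) = mex{0,1,2} = 3
g(8) = mex{1,2,3} = 0
g(9) = mex{1,2,3} = 0
g(10) = mex{0,2,3} = 1
The P-positions (g = 0) in 0..10 are 0, 1, 8, 9.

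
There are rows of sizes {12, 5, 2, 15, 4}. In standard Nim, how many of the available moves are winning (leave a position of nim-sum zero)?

Nim-sum: 12 ⊕ 5 ⊕ 2 ⊕ 15 ⊕ 4 = 0.
The nim-sum is already 0, so every move leaves a nonzero nim-sum — there are no winning moves.

0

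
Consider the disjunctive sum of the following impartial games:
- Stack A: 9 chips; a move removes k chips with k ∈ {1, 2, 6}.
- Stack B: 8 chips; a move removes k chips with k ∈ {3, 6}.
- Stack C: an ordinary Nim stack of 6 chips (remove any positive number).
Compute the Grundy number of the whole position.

6

Build the Grundy sequence for stack A with g(k) = mex{g(k−s) : s ∈ {1, 2, 6}, s ≤ k}:
g(0) = mex{} = 0
g(1) = mex{0} = 1
g(2) = mex{0,1} = 2
g(3) = mex{1,2} = 0
g(4) = mex{0,2} = 1
g(5) = mex{0,1} = 2
g(6) = mex{0,1,2} = 3
g(7) = mex{1,2,3} = 0
g(8) = mex{0,2,3} = 1
g(9) = mex{0,1} = 2
So g(9) = 2.
For stack B, compute g(0), g(1), … with moves {3, 6}:
k:     0  1  2  3  4  5  6  7  8
g(k):  0  0  0  1  1  1  2  2  2
So g(8) = 2.
Stack C is a plain Nim stack of size 6, so its Grundy value is 6.
By the Sprague-Grundy theorem, the Grundy value of a sum of independent games is the XOR of the component values.
Combined value = 2 XOR 2 XOR 6 = 6.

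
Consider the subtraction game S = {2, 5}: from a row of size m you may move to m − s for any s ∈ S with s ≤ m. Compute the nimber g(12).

Compute g(0), g(1), … for moves {2, 5}:
k:     0  1  2  3  4  5  6  7  8  9 10 11 12
g(k):  0  0  1  1  0  2  1  0  0  1  1  0  2
So g(12) = 2.

2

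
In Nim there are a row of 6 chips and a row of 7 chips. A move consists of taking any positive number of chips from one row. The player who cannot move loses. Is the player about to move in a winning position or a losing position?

Bitwise XOR of the heap sizes:
  110  (6)
  111  (7)
  ---
  001  (1)
The nim-sum is 1 ≠ 0, so this is an N-position: the player to move can win.

Winning position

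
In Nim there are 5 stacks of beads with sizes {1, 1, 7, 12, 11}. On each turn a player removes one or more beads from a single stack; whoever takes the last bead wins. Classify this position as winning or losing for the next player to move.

Losing position

Compute the nim-sum pairwise:
1 ⊕ 1 = 0
0 ⊕ 7 = 7
7 ⊕ 12 = 11
11 ⊕ 11 = 0
The nim-sum is 0, so this is a P-position: the player to move is in a losing position under optimal play.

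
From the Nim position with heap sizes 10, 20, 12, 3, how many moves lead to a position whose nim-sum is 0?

1

Compute the nim-sum pairwise:
10 ^ 20 = 30
30 ^ 12 = 18
18 ^ 3 = 17
The overall nim-sum is X = 17. A heap of size p has a winning move iff p XOR X < p (reduce it to p XOR X).
  10: 10 XOR 17 = 27 ≥ 10 — no move.
  20: 20 XOR 17 = 5 < 20 — winning move (to 5).
  12: 12 XOR 17 = 29 ≥ 12 — no move.
  3: 3 XOR 17 = 18 ≥ 3 — no move.
That gives 1 winning move.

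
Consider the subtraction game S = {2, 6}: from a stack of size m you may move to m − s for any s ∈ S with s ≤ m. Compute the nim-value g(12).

0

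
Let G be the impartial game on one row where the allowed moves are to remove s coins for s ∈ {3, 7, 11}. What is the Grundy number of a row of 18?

1

Build the Grundy sequence with g(k) = mex{g(k−s) : s ∈ {3, 7, 11}, s ≤ k}:
k:     0  1  2  3  4  5  6  7  8  9 10 11 12 13 14 15 16 17 18
g(k):  0  0  0  1  1  1  0  2  2  1  0  3  2  1  0  0  0  1  1
So g(18) = 1.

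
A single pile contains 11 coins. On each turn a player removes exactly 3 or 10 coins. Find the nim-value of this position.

1

Build the Grundy sequence with g(k) = mex{g(k−s) : s ∈ {3, 10}, s ≤ k}:
k:     0  1  2  3  4  5  6  7  8  9 10 11
g(k):  0  0  0  1  1  1  0  0  0  1  1  1
So g(11) = 1.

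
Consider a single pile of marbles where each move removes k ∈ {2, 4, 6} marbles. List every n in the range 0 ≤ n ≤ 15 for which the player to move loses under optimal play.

0, 1, 8, 9

Build the Grundy sequence with g(k) = mex{g(k−s) : s ∈ {2, 4, 6}, s ≤ k}:
k:     0  1  2  3  4  5  6  7  8  9 10 11 12 13 14 15
g(k):  0  0  1  1  2  2  3  3  0  0  1  1  2  2  3  3
The P-positions (g = 0) in 0..15 are 0, 1, 8, 9.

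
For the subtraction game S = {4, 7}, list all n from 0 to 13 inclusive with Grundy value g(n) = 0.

0, 1, 2, 3, 11, 12, 13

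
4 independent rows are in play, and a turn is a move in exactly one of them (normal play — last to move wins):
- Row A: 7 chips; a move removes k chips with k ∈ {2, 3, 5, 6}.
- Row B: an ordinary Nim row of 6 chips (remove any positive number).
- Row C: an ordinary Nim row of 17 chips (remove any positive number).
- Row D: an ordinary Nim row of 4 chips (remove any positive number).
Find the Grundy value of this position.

Build the Grundy sequence for row A with g(k) = mex{g(k−s) : s ∈ {2, 3, 5, 6}, s ≤ k}:
k:     0  1  2  3  4  5  6  7
g(k):  0  0  1  1  2  2  3  3
So g(7) = 3.
Row B is a plain Nim row of size 6, so its Grundy value is 6.
Row C is a plain Nim row of size 17, so its Grundy value is 17.
Row D is a plain Nim row of size 4, so its Grundy value is 4.
By the Sprague-Grundy theorem, the Grundy value of a sum of independent games is the XOR of the component values.
Combined value = 3 ⊕ 6 ⊕ 17 ⊕ 4 = 16.

16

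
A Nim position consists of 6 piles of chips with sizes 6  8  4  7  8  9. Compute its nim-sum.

12

Bitwise XOR of the heap sizes:
  0110  (6)
  1000  (8)
  0100  (4)
  0111  (7)
  1000  (8)
  1001  (9)
  ----
  1100  (12)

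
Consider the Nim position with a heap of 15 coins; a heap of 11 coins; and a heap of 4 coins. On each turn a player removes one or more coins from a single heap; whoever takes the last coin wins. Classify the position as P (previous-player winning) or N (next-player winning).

Compute the nim-sum pairwise:
15 ⊕ 11 = 4
4 ⊕ 4 = 0
The nim-sum is 0, so this is a P-position: the player to move is in a losing position under optimal play.

P-position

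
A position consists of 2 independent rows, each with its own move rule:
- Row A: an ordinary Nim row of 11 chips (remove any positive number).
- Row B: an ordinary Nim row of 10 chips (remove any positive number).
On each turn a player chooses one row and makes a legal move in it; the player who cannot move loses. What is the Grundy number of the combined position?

1

Row A is a plain Nim row of size 11, so its Grundy value is 11.
Row B is a plain Nim row of size 10, so its Grundy value is 10.
By the Sprague-Grundy theorem, the Grundy value of a sum of independent games is the XOR of the component values.
Combined value = 11 XOR 10 = 1.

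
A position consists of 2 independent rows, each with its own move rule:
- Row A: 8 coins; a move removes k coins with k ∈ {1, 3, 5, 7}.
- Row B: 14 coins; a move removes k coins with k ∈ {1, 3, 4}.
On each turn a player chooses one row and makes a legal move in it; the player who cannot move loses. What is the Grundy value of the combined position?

For row A, compute g(0), g(1), … with moves {1, 3, 5, 7}:
k:     0  1  2  3  4  5  6  7  8
g(k):  0  1  0  1  0  1  0  1  0
So g(8) = 0.
For row B, compute g(0), g(1), … with moves {1, 3, 4}:
k:     0  1  2  3  4  5  6  7  8  9 10 11 12 13 14
g(k):  0  1  0  1  2  3  2  0  1  0  1  2  3  2  0
So g(14) = 0.
The value of a disjunctive sum is the nim-sum of the parts.
Combined value = 0 ⊕ 0 = 0.

0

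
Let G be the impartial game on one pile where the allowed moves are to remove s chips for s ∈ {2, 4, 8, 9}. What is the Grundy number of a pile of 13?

0

Compute g(0), g(1), … for moves {2, 4, 8, 9}:
g(0) = mex{} = 0
g(1) = mex{} = 0
g(2) = mex{0} = 1
g(3) = mex{0} = 1
g(4) = mex{0,1} = 2
g(5) = mex{0,1} = 2
g(6) = mex{1,2} = 0
g(7) = mex{1,2} = 0
g(8) = mex{0,2} = 1
g(9) = mex{0,2} = 1
g(10) = mex{0,1} = 2
g(11) = mex{0,1} = 2
g(12) = mex{1,2} = 0
g(13) = mex{1,2} = 0
So g(13) = 0.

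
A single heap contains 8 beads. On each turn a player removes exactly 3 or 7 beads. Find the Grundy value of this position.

Build the Grundy sequence with g(k) = mex{g(k−s) : s ∈ {3, 7}, s ≤ k}:
g(0) = mex{} = 0
g(1) = mex{} = 0
g(2) = mex{} = 0
g(3) = mex{0} = 1
g(4) = mex{0} = 1
g(5) = mex{0} = 1
g(6) = mex{1} = 0
g(7) = mex{0,1} = 2
g(8) = mex{0,1} = 2
So g(8) = 2.

2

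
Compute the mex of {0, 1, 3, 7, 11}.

The values 0, 1 are all present; 2 is the first non-negative integer missing from the set.

2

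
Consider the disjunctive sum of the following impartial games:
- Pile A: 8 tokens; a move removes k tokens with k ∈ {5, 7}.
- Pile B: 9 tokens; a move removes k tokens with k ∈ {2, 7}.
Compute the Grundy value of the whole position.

For pile A, compute g(0), g(1), … with moves {5, 7}:
k:     0  1  2  3  4  5  6  7  8
g(k):  0  0  0  0  0  1  1  1  1
So g(8) = 1.
For pile B, compute g(0), g(1), … with moves {2, 7}:
g(0) = mex{} = 0
g(1) = mex{} = 0
g(2) = mex{0} = 1
g(3) = mex{0} = 1
g(4) = mex{1} = 0
g(5) = mex{1} = 0
g(6) = mex{0} = 1
g(7) = mex{0} = 1
g(8) = mex{0,1} = 2
g(9) = mex{1} = 0
So g(9) = 0.
By the Sprague-Grundy theorem, the Grundy value of a sum of independent games is the XOR of the component values.
Combined value = 1 XOR 0 = 1.

1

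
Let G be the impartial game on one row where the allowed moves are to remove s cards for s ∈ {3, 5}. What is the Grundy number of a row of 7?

2

Grundy values for subtraction set {3, 5}:
k:     0  1  2  3  4  5  6  7
g(k):  0  0  0  1  1  1  2  2
So g(7) = 2.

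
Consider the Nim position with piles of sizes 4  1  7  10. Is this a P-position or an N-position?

Nim-sum: 4 XOR 1 XOR 7 XOR 10 = 8.
The nim-sum is 8 ≠ 0, so this is an N-position: the player to move can win.

N-position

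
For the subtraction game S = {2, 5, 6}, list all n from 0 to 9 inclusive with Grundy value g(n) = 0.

0, 1, 4, 8

Grundy values for subtraction set {2, 5, 6}:
k:     0  1  2  3  4  5  6  7  8  9
g(k):  0  0  1  1  0  2  1  3  0  2
The P-positions (g = 0) in 0..9 are 0, 1, 4, 8.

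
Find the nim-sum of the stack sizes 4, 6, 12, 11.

5

Bitwise XOR of the heap sizes:
  0100  (4)
  0110  (6)
  1100  (12)
  1011  (11)
  ----
  0101  (5)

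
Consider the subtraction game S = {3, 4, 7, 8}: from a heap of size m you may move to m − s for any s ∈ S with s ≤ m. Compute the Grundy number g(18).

2

Grundy values for subtraction set {3, 4, 7, 8}:
k:     0  1  2  3  4  5  6  7  8  9 10 11 12 13 14 15 16 17 18
g(k):  0  0  0  1  1  1  2  2  2  3  3  0  0  0  1  1  1  2  2
So g(18) = 2.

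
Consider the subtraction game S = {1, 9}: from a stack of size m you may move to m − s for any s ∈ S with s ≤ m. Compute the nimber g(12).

0

Grundy values for subtraction set {1, 9}:
k:     0  1  2  3  4  5  6  7  8  9 10 11 12
g(k):  0  1  0  1  0  1  0  1  0  1  0  1  0
So g(12) = 0.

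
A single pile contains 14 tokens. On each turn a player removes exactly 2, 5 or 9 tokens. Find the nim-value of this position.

Grundy values for subtraction set {2, 5, 9}:
k:     0  1  2  3  4  5  6  7  8  9 10 11 12 13 14
g(k):  0  0  1  1  0  2  1  0  0  1  1  0  2  1  0
So g(14) = 0.

0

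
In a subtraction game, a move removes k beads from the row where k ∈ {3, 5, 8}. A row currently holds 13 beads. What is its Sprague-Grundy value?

0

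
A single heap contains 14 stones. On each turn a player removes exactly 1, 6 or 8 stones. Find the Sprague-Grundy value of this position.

Grundy values for subtraction set {1, 6, 8}:
g(0) = mex{} = 0
g(1) = mex{0} = 1
g(2) = mex{1} = 0
g(3) = mex{0} = 1
g(4) = mex{1} = 0
g(5) = mex{0} = 1
g(6) = mex{0,1} = 2
g(7) = mex{1,2} = 0
g(8) = mex{0} = 1
g(9) = mex{1} = 0
g(10) = mex{0} = 1
g(11) = mex{1} = 0
g(12) = mex{0,2} = 1
g(13) = mex{0,1} = 2
g(14) = mex{1,2} = 0
So g(14) = 0.

0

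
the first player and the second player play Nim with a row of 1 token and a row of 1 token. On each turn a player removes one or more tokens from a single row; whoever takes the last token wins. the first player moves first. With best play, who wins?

Compute the nim-sum pairwise:
1 ^ 1 = 0
The nim-sum is 0, so this is a P-position: the player to move is in a losing position under optimal play; the first player is about to move from it and so loses — the second player wins.

the second player wins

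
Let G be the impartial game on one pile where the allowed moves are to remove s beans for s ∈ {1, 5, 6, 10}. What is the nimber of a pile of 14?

Build the Grundy sequence with g(k) = mex{g(k−s) : s ∈ {1, 5, 6, 10}, s ≤ k}:
k:     0  1  2  3  4  5  6  7  8  9 10 11 12 13 14
g(k):  0  1  0  1  0  1  2  3  2  3  2  0  1  0  1
So g(14) = 1.

1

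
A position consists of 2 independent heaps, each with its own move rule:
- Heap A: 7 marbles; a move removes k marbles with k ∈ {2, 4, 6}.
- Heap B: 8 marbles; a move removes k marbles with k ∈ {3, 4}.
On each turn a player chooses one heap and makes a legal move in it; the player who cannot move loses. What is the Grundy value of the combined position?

For heap A, compute g(0), g(1), … with moves {2, 4, 6}:
k:     0  1  2  3  4  5  6  7
g(k):  0  0  1  1  2  2  3  3
So g(7) = 3.
Build the Grundy sequence for heap B with g(k) = mex{g(k−s) : s ∈ {3, 4}, s ≤ k}:
k:     0  1  2  3  4  5  6  7  8
g(k):  0  0  0  1  1  1  2  0  0
So g(8) = 0.
The value of a disjunctive sum is the nim-sum of the parts.
Combined value = 3 ⊕ 0 = 3.

3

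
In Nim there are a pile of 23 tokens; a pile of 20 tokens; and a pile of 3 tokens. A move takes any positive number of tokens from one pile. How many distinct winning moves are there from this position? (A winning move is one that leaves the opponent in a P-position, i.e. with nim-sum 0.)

Compute the nim-sum pairwise:
23 XOR 20 = 3
3 XOR 3 = 0
The nim-sum is already 0, so every move leaves a nonzero nim-sum — there are no winning moves.

0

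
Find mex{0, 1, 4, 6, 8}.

2

The values 0, 1 are all present; 2 is the first non-negative integer missing from the set.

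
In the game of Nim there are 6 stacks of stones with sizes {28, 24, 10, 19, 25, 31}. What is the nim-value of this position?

27

Compute the nim-sum pairwise:
28 XOR 24 = 4
4 XOR 10 = 14
14 XOR 19 = 29
29 XOR 25 = 4
4 XOR 31 = 27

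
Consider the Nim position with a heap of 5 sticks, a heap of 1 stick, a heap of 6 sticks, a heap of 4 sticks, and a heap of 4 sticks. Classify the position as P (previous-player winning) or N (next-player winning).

N-position

Write each in binary and XOR column by column:
  101  (5)
  001  (1)
  110  (6)
  100  (4)
  100  (4)
  ---
  010  (2)
The nim-sum is 2 ≠ 0, so this is an N-position: the player to move can win.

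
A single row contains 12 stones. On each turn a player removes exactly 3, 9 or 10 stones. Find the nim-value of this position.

Grundy values for subtraction set {3, 9, 10}:
g(0) = mex{} = 0
g(1) = mex{} = 0
g(2) = mex{} = 0
g(3) = mex{0} = 1
g(4) = mex{0} = 1
g(5) = mex{0} = 1
g(6) = mex{1} = 0
g(7) = mex{1} = 0
g(8) = mex{1} = 0
g(9) = mex{0} = 1
g(10) = mex{0} = 1
g(11) = mex{0} = 1
g(12) = mex{0,1} = 2
So g(12) = 2.

2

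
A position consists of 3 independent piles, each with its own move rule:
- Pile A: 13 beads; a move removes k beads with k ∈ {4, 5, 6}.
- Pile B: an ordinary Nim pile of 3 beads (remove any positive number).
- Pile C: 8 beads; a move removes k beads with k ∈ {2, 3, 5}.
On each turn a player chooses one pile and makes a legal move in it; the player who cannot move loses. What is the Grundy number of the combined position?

3

For pile A, compute g(0), g(1), … with moves {4, 5, 6}:
g(0) = mex{} = 0
g(1) = mex{} = 0
g(2) = mex{} = 0
g(3) = mex{} = 0
g(4) = mex{0} = 1
g(5) = mex{0} = 1
g(6) = mex{0} = 1
g(7) = mex{0} = 1
g(8) = mex{0,1} = 2
g(9) = mex{0,1} = 2
g(10) = mex{1} = 0
g(11) = mex{1} = 0
g(12) = mex{1,2} = 0
g(13) = mex{1,2} = 0
So g(13) = 0.
Pile B is a plain Nim pile of size 3, so its Grundy value is 3.
Grundy values for pile C (subtraction set {2, 3, 5}):
k:     0  1  2  3  4  5  6  7  8
g(k):  0  0  1  1  2  2  3  0  0
So g(8) = 0.
The value of a disjunctive sum is the nim-sum of the parts.
Combined value = 0 XOR 3 XOR 0 = 3.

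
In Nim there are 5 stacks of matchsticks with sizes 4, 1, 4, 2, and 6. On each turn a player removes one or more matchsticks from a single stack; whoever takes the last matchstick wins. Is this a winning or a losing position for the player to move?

Compute the nim-sum pairwise:
4 ⊕ 1 = 5
5 ⊕ 4 = 1
1 ⊕ 2 = 3
3 ⊕ 6 = 5
The nim-sum is 5 ≠ 0, so this is an N-position: the player to move can win.

Winning position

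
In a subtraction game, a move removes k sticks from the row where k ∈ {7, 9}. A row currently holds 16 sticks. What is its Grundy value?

0

Grundy values for subtraction set {7, 9}:
k:     0  1  2  3  4  5  6  7  8  9 10 11 12 13 14 15 16
g(k):  0  0  0  0  0  0  0  1  1  1  1  1  1  1  2  2  0
So g(16) = 0.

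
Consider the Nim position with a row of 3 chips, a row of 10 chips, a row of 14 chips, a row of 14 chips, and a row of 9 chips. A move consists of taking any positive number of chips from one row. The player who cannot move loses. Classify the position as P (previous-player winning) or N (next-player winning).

Compute the nim-sum pairwise:
3 ^ 10 = 9
9 ^ 14 = 7
7 ^ 14 = 9
9 ^ 9 = 0
The nim-sum is 0, so this is a P-position: the player to move is in a losing position under optimal play.

P-position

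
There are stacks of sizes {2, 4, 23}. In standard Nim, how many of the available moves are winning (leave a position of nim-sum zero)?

Nim-sum: 2 ^ 4 ^ 23 = 17.
The overall nim-sum is X = 17. A stack of size p has a winning move iff p XOR X < p (reduce it to p XOR X).
  2: 2 XOR 17 = 19 ≥ 2 — no move.
  4: 4 XOR 17 = 21 ≥ 4 — no move.
  23: 23 XOR 17 = 6 < 23 — winning move (to 6).
That gives 1 winning move.

1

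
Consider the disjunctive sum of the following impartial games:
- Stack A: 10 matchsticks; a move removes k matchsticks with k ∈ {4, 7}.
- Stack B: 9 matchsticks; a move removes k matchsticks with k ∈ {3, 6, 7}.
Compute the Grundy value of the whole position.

Grundy values for stack A (subtraction set {4, 7}):
g(0) = mex{} = 0
g(1) = mex{} = 0
g(2) = mex{} = 0
g(3) = mex{} = 0
g(4) = mex{0} = 1
g(5) = mex{0} = 1
g(6) = mex{0} = 1
g(7) = mex{0} = 1
g(8) = mex{0,1} = 2
g(9) = mex{0,1} = 2
g(10) = mex{0,1} = 2
So g(10) = 2.
Build the Grundy sequence for stack B with g(k) = mex{g(k−s) : s ∈ {3, 6, 7}, s ≤ k}:
k:     0  1  2  3  4  5  6  7  8  9
g(k):  0  0  0  1  1  1  2  2  2  3
So g(9) = 3.
By the Sprague-Grundy theorem, the Grundy value of a sum of independent games is the XOR of the component values.
Combined value = 2 ⊕ 3 = 1.

1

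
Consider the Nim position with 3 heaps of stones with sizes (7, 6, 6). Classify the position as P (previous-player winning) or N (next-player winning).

N-position

Write each in binary and XOR column by column:
  111  (7)
  110  (6)
  110  (6)
  ---
  111  (7)
The nim-sum is 7 ≠ 0, so this is an N-position: the player to move can win.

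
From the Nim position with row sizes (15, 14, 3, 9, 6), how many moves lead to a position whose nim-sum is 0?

3

Compute the nim-sum pairwise:
15 ^ 14 = 1
1 ^ 3 = 2
2 ^ 9 = 11
11 ^ 6 = 13
The overall nim-sum is X = 13. A row of size p has a winning move iff p XOR X < p (reduce it to p XOR X).
  15: 15 XOR 13 = 2 < 15 — winning move (to 2).
  14: 14 XOR 13 = 3 < 14 — winning move (to 3).
  3: 3 XOR 13 = 14 ≥ 3 — no move.
  9: 9 XOR 13 = 4 < 9 — winning move (to 4).
  6: 6 XOR 13 = 11 ≥ 6 — no move.
That gives 3 winning moves.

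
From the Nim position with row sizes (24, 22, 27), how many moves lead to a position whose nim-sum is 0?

Nim-sum: 24 ^ 22 ^ 27 = 21.
The overall nim-sum is X = 21. A row of size p has a winning move iff p XOR X < p (reduce it to p XOR X).
  24: 24 XOR 21 = 13 < 24 — winning move (to 13).
  22: 22 XOR 21 = 3 < 22 — winning move (to 3).
  27: 27 XOR 21 = 14 < 27 — winning move (to 14).
That gives 3 winning moves.

3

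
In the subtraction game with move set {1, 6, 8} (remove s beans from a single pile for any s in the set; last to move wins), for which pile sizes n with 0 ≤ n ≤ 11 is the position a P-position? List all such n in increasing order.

0, 2, 4, 7, 9, 11

Grundy values for subtraction set {1, 6, 8}:
g(0) = mex{} = 0
g(1) = mex{0} = 1
g(2) = mex{1} = 0
g(3) = mex{0} = 1
g(4) = mex{1} = 0
g(5) = mex{0} = 1
g(6) = mex{0,1} = 2
g(7) = mex{1,2} = 0
g(8) = mex{0} = 1
g(9) = mex{1} = 0
g(10) = mex{0} = 1
g(11) = mex{1} = 0
The P-positions (g = 0) in 0..11 are 0, 2, 4, 7, 9, 11.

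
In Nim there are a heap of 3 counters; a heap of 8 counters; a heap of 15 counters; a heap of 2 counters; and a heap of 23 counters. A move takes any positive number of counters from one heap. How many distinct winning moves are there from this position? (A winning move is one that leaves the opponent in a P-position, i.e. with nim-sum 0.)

1

In binary:
  00011  (3)
  01000  (8)
  01111  (15)
  00010  (2)
  10111  (23)
  -----
  10001  (17)
The overall nim-sum is X = 17. A heap of size p has a winning move iff p XOR X < p (reduce it to p XOR X).
  3: 3 XOR 17 = 18 ≥ 3 — no move.
  8: 8 XOR 17 = 25 ≥ 8 — no move.
  15: 15 XOR 17 = 30 ≥ 15 — no move.
  2: 2 XOR 17 = 19 ≥ 2 — no move.
  23: 23 XOR 17 = 6 < 23 — winning move (to 6).
That gives 1 winning move.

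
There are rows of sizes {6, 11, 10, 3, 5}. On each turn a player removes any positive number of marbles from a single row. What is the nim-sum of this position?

1

Nim-sum: 6 XOR 11 XOR 10 XOR 3 XOR 5 = 1.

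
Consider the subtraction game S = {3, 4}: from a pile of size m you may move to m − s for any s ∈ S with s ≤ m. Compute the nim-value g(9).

0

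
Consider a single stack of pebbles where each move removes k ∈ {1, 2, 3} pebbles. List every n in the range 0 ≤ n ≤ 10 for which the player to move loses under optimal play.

0, 4, 8

Compute g(0), g(1), … for moves {1, 2, 3}:
k:     0  1  2  3  4  5  6  7  8  9 10
g(k):  0  1  2  3  0  1  2  3  0  1  2
The P-positions (g = 0) in 0..10 are 0, 4, 8.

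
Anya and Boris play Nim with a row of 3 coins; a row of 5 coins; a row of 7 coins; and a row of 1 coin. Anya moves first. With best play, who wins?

Boris wins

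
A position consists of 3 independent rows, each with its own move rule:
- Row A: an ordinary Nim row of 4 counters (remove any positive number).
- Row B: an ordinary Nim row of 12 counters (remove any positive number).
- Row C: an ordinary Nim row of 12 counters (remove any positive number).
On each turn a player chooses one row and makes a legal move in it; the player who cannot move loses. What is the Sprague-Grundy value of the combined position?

4

Row A is a plain Nim row of size 4, so its Grundy value is 4.
Row B is a plain Nim row of size 12, so its Grundy value is 12.
Row C is a plain Nim row of size 12, so its Grundy value is 12.
The value of a disjunctive sum is the nim-sum of the parts.
Combined value = 4 XOR 12 XOR 12 = 4.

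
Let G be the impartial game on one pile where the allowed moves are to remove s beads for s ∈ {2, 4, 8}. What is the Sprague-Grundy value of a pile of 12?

Grundy values for subtraction set {2, 4, 8}:
g(0) = mex{} = 0
g(1) = mex{} = 0
g(2) = mex{0} = 1
g(3) = mex{0} = 1
g(4) = mex{0,1} = 2
g(5) = mex{0,1} = 2
g(6) = mex{1,2} = 0
g(7) = mex{1,2} = 0
g(8) = mex{0,2} = 1
g(9) = mex{0,2} = 1
g(10) = mex{0,1} = 2
g(11) = mex{0,1} = 2
g(12) = mex{1,2} = 0
So g(12) = 0.

0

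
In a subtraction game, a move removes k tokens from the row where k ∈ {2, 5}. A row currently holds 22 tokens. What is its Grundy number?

Grundy values for subtraction set {2, 5}:
k:     0  1  2  3  4  5  6  7  8  9 10 11 12 13 14 15 16 17 18 19 20 21 22
g(k):  0  0  1  1  0  2  1  0  0  1  1  0  2  1  0  0  1  1  0  2  1  0  0
So g(22) = 0.

0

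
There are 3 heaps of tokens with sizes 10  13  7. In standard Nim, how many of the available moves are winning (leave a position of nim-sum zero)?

0

Nim-sum: 10 ⊕ 13 ⊕ 7 = 0.
The nim-sum is already 0, so every move leaves a nonzero nim-sum — there are no winning moves.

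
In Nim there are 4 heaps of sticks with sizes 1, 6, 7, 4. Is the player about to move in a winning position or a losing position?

Nim-sum: 1 XOR 6 XOR 7 XOR 4 = 4.
The nim-sum is 4 ≠ 0, so this is an N-position: the player to move can win.

Winning position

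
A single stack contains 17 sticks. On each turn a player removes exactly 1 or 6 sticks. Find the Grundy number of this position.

1

Compute g(0), g(1), … for moves {1, 6}:
k:     0  1  2  3  4  5  6  7  8  9 10 11 12 13 14 15 16 17
g(k):  0  1  0  1  0  1  2  0  1  0  1  0  1  2  0  1  0  1
So g(17) = 1.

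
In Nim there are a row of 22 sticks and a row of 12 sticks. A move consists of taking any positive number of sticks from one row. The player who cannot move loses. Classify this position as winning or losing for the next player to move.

Compute the nim-sum pairwise:
22 ⊕ 12 = 26
The nim-sum is 26 ≠ 0, so this is an N-position: the player to move can win.

Winning position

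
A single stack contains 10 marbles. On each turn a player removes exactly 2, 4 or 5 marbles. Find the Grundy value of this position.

Compute g(0), g(1), … for moves {2, 4, 5}:
g(0) = mex{} = 0
g(1) = mex{} = 0
g(2) = mex{0} = 1
g(3) = mex{0} = 1
g(4) = mex{0,1} = 2
g(5) = mex{0,1} = 2
g(6) = mex{0,1,2} = 3
g(7) = mex{1,2} = 0
g(8) = mex{1,2,3} = 0
g(9) = mex{0,2} = 1
g(10) = mex{0,2,3} = 1
So g(10) = 1.

1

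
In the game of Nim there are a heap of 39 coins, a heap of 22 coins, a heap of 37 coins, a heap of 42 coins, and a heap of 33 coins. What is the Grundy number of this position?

31

Write each in binary and XOR column by column:
  100111  (39)
  010110  (22)
  100101  (37)
  101010  (42)
  100001  (33)
  ------
  011111  (31)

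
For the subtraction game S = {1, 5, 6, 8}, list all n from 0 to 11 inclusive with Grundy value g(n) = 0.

0, 2, 4, 11

Build the Grundy sequence with g(k) = mex{g(k−s) : s ∈ {1, 5, 6, 8}, s ≤ k}:
g(0) = mex{} = 0
g(1) = mex{0} = 1
g(2) = mex{1} = 0
g(3) = mex{0} = 1
g(4) = mex{1} = 0
g(5) = mex{0} = 1
g(6) = mex{0,1} = 2
g(7) = mex{0,1,2} = 3
g(8) = mex{0,1,3} = 2
g(9) = mex{0,1,2} = 3
g(10) = mex{0,1,3} = 2
g(11) = mex{1,2} = 0
The P-positions (g = 0) in 0..11 are 0, 2, 4, 11.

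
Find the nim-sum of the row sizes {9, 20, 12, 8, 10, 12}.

Nim-sum: 9 ⊕ 20 ⊕ 12 ⊕ 8 ⊕ 10 ⊕ 12 = 31.

31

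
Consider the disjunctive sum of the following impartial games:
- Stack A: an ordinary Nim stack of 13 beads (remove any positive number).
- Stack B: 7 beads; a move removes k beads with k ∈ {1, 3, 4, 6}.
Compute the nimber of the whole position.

13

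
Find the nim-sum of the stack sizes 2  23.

In binary:
  00010  (2)
  10111  (23)
  -----
  10101  (21)

21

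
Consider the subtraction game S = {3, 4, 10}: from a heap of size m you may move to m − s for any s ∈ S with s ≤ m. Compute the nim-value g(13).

Compute g(0), g(1), … for moves {3, 4, 10}:
k:     0  1  2  3  4  5  6  7  8  9 10 11 12 13
g(k):  0  0  0  1  1  1  2  0  0  0  1  1  1  2
So g(13) = 2.

2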